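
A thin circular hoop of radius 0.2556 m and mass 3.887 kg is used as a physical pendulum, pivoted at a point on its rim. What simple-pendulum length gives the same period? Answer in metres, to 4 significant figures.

The equivalent simple-pendulum length is L_eq = I/(md), where I is about the pivot and d = 0.25560 m.
I_cm = mR² = 0.25394 kg·m², so I = I_cm + md² = 0.25394 + 0.25394 = 0.50789 kg·m².
L_eq = 0.50789/(3.887 × 0.25560) = 0.5112 m.

0.5112 m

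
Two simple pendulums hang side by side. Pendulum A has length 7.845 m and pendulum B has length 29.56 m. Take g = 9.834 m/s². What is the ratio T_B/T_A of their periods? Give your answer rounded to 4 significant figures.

T ∝ √L, so T_B/T_A = √(L_B/L_A) = √(29.56/7.845) = 1.941.

1.941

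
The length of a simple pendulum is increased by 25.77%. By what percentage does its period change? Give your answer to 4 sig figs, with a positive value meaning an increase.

T ∝ √L, so T'/T = √(1.2577) = 1.1215.
Percentage change in T = (1.1215 − 1) × 100% = 12.15%.

12.15%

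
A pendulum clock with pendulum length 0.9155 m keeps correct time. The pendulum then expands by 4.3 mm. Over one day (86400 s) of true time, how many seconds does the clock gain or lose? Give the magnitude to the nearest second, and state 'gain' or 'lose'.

lose 202 s

T ∝ √L, so T'/T = √(0.91980/0.9155) = 1.00235.
In 86400 s of true time the clock registers 86400/1.00235 = 86197.8 s, so it loses 202 s.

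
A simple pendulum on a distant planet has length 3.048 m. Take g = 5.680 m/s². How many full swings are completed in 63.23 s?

T = 2π√(L/g) = 2π√(3.048/5.680) = 4.6027 s.
Number of complete oscillations = ⌊63.23/4.6027⌋ = ⌊13.738⌋ = 13.

13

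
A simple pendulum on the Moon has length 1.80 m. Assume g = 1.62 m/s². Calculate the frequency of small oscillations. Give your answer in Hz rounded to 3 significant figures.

T = 2π√(L/g) = 2π√(1.80/1.62) = 6.623 s, so f = 1/T = 0.151 Hz.

0.151 Hz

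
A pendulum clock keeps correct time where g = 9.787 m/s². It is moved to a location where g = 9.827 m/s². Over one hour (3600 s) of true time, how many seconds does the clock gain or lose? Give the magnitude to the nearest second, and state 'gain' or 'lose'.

gain 7 s

The clock's period scales as T ∝ 1/√g, so T'/T = √(9.787/9.827) = 0.997963.
In 3600 s of true time the clock registers 3600/0.997963 = 3607.3 s, so it gains 7 s.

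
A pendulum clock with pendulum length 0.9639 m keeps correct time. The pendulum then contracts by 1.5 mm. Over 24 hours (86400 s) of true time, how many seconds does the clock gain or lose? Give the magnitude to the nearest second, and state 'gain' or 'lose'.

T ∝ √L, so T'/T = √(0.96240/0.9639) = 0.999222.
In 86400 s of true time the clock registers 86400/0.999222 = 86467.3 s, so it gains 67 s.

gain 67 s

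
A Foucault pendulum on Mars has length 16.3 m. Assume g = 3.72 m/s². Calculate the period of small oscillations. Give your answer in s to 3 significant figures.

13.2 s

T = 2π√(L/g) = 2π√(16.3/3.72) = 2π × 2.093 = 13.2 s.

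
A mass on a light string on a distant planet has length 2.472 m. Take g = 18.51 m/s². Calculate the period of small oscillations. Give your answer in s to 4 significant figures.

2.296 s

T = 2π√(L/g) = 2π√(2.472/18.51) = 2π × 0.36544 = 2.296 s.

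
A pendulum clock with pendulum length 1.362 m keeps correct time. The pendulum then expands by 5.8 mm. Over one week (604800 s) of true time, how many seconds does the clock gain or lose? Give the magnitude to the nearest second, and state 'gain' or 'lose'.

T ∝ √L, so T'/T = √(1.36780/1.362) = 1.00213.
In 604800 s of true time the clock registers 604800/1.00213 = 603516.3 s, so it loses 1284 s.

lose 1284 s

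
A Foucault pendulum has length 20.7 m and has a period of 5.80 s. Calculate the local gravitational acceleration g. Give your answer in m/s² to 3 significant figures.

24.3 m/s²

From T = 2π√(L/g), g = 4π²L/T² = 4π² × 20.7/5.800² = 24.3 m/s².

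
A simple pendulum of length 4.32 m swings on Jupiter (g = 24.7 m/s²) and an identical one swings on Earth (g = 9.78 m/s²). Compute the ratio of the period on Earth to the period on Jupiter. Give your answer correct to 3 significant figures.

T ∝ 1/√g, so T₂/T₁ = √(g₁/g₂) = √(24.7/9.78) = 1.59.

1.59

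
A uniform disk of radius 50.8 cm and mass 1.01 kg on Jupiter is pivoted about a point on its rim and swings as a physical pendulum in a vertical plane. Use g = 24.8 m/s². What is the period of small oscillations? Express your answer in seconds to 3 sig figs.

1.10 s

I_cm = ½mr² = 0.1303 kg·m². The pivot is at distance d = 0.508 m from the centre of mass.
By the parallel-axis theorem, I = I_cm + md² = 0.1303 + 0.2606 = 0.3910 kg·m².
T = 2π√(I/(mgd)) = 2π√(0.3910/(1.01 × 24.8 × 0.508)) = 1.10 s.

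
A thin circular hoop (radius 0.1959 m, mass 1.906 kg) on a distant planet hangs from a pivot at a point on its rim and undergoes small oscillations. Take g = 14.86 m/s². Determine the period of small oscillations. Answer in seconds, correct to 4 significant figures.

I_cm = mr² = 0.073146 kg·m². The pivot is at distance d = 0.1959 m from the centre of mass.
By the parallel-axis theorem, I = I_cm + md² = 0.073146 + 0.073146 = 0.14629 kg·m².
T = 2π√(I/(mgd)) = 2π√(0.14629/(1.906 × 14.86 × 0.1959)) = 1.020 s.

1.020 s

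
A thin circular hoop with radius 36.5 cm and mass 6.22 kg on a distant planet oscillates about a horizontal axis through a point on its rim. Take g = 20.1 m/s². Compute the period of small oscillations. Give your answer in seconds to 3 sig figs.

I_cm = mr² = 0.8287 kg·m². The pivot is at distance d = 0.365 m from the centre of mass.
By the parallel-axis theorem, I = I_cm + md² = 0.8287 + 0.8287 = 1.657 kg·m².
T = 2π√(I/(mgd)) = 2π√(1.657/(6.22 × 20.1 × 0.365)) = 1.20 s.

1.20 s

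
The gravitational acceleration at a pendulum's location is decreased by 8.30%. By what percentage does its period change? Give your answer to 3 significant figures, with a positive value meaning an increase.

T ∝ 1/√g, so T'/T = 1/√(0.9170) = 1.044.
Percentage change in T = (1.044 − 1) × 100% = 4.43%.

4.43%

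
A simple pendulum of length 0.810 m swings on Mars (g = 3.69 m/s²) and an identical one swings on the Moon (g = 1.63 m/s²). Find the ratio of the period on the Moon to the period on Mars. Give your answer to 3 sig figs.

T ∝ 1/√g, so T₂/T₁ = √(g₁/g₂) = √(3.69/1.63) = 1.50.

1.50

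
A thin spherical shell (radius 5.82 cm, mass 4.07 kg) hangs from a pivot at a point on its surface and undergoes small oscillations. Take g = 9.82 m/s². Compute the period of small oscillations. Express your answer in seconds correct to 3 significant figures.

0.624 s

I_cm = (2/3)mr² = 0.009191 kg·m². The pivot is at distance d = 0.0582 m from the centre of mass.
By the parallel-axis theorem, I = I_cm + md² = 0.009191 + 0.01379 = 0.02298 kg·m².
T = 2π√(I/(mgd)) = 2π√(0.02298/(4.07 × 9.82 × 0.0582)) = 0.624 s.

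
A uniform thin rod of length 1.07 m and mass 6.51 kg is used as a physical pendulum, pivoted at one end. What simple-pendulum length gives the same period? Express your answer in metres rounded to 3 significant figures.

0.713 m

The equivalent simple-pendulum length is L_eq = I/(md), where I is about the pivot and d = 0.5350 m.
I_cm = (1/12)mL² = 0.6211 kg·m², so I = I_cm + md² = 0.6211 + 1.863 = 2.484 kg·m².
L_eq = 2.484/(6.51 × 0.5350) = 0.713 m.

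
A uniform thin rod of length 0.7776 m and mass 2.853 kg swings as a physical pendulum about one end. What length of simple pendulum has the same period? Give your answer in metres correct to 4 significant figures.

The equivalent simple-pendulum length is L_eq = I/(md), where I is about the pivot and d = 0.38880 m.
I_cm = (1/12)mL² = 0.14376 kg·m², so I = I_cm + md² = 0.14376 + 0.43128 = 0.57503 kg·m².
L_eq = 0.57503/(2.853 × 0.38880) = 0.5184 m.

0.5184 m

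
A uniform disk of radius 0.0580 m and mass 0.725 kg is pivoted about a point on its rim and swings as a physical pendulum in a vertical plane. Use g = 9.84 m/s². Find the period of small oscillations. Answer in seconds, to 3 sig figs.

0.591 s

I_cm = ½mr² = 0.001219 kg·m². The pivot is at distance d = 0.0580 m from the centre of mass.
By the parallel-axis theorem, I = I_cm + md² = 0.001219 + 0.002439 = 0.003658 kg·m².
T = 2π√(I/(mgd)) = 2π√(0.003658/(0.725 × 9.84 × 0.0580)) = 0.591 s.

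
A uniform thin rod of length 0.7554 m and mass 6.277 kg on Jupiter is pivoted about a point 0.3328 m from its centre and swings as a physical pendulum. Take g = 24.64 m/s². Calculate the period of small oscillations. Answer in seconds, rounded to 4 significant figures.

0.8730 s

For a physical pendulum T = 2π√(I/(mgd)), with d = 0.33280 m from pivot to centre of mass.
I_cm = mL²/12 = 6.277 × 0.7554²/12 = 0.29849 kg·m²; I = I_cm + md² = 0.29849 + 6.277 × 0.33280² = 0.99370 kg·m².
T = 2π√(0.99370/(6.277 × 24.64 × 0.33280)) = 0.8730 s.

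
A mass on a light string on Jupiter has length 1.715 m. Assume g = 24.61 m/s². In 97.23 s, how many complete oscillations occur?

58

T = 2π√(L/g) = 2π√(1.715/24.61) = 1.6587 s.
Number of complete oscillations = ⌊97.23/1.6587⌋ = ⌊58.620⌋ = 58.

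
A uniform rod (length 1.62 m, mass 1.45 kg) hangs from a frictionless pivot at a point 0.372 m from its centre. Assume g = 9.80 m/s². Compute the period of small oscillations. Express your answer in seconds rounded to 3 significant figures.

For a physical pendulum T = 2π√(I/(mgd)), with d = 0.3720 m from pivot to centre of mass.
I_cm = mL²/12 = 1.45 × 1.62²/12 = 0.3171 kg·m²; I = I_cm + md² = 0.3171 + 1.45 × 0.3720² = 0.5178 kg·m².
T = 2π√(0.5178/(1.45 × 9.80 × 0.3720)) = 1.97 s.

1.97 s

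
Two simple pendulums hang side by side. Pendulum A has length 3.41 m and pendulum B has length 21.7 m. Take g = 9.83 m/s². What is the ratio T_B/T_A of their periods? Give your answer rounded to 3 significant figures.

2.52

T ∝ √L, so T_B/T_A = √(L_B/L_A) = √(21.7/3.41) = 2.52.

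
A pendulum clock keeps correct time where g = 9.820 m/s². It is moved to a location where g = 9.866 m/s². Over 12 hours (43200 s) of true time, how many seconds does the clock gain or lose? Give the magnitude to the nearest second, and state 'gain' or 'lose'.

The clock's period scales as T ∝ 1/√g, so T'/T = √(9.820/9.866) = 0.997666.
In 43200 s of true time the clock registers 43200/0.997666 = 43301.1 s, so it gains 101 s.

gain 101 s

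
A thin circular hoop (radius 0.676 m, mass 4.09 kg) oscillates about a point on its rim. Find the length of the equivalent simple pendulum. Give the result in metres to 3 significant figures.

1.35 m

The equivalent simple-pendulum length is L_eq = I/(md), where I is about the pivot and d = 0.6760 m.
I_cm = mR² = 1.869 kg·m², so I = I_cm + md² = 1.869 + 1.869 = 3.738 kg·m².
L_eq = 3.738/(4.09 × 0.6760) = 1.35 m.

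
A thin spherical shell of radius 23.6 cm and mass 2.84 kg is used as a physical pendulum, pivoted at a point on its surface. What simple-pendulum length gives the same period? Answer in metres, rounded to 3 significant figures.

The equivalent simple-pendulum length is L_eq = I/(md), where I is about the pivot and d = 0.2360 m.
I_cm = (2/3)mR² = 0.1055 kg·m², so I = I_cm + md² = 0.1055 + 0.1582 = 0.2636 kg·m².
L_eq = 0.2636/(2.84 × 0.2360) = 0.393 m.

0.393 m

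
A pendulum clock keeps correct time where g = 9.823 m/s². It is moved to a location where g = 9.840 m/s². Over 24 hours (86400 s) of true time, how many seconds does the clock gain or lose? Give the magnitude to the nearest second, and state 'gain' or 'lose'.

The clock's period scales as T ∝ 1/√g, so T'/T = √(9.823/9.840) = 0.999136.
In 86400 s of true time the clock registers 86400/0.999136 = 86474.7 s, so it gains 75 s.

gain 75 s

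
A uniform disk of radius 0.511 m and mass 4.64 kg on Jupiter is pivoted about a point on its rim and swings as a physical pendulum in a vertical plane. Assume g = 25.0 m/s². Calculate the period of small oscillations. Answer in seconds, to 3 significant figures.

I_cm = ½mr² = 0.6058 kg·m². The pivot is at distance d = 0.511 m from the centre of mass.
By the parallel-axis theorem, I = I_cm + md² = 0.6058 + 1.212 = 1.817 kg·m².
T = 2π√(I/(mgd)) = 2π√(1.817/(4.64 × 25.0 × 0.511)) = 1.10 s.

1.10 s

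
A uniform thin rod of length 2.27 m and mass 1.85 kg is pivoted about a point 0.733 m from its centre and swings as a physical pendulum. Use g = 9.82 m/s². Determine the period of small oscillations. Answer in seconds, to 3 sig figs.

2.30 s

For a physical pendulum T = 2π√(I/(mgd)), with d = 0.7330 m from pivot to centre of mass.
I_cm = mL²/12 = 1.85 × 2.27²/12 = 0.7944 kg·m²; I = I_cm + md² = 0.7944 + 1.85 × 0.7330² = 1.788 kg·m².
T = 2π√(1.788/(1.85 × 9.82 × 0.7330)) = 2.30 s.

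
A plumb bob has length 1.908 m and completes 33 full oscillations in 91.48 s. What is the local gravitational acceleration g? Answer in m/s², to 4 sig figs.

T = 91.48/33 = 2.7721 s.
From T = 2π√(L/g), g = 4π²L/T² = 4π² × 1.908/2.7721² = 9.802 m/s².

9.802 m/s²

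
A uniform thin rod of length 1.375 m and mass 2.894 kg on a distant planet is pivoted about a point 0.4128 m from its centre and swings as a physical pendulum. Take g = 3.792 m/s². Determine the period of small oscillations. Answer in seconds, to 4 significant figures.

2.876 s

For a physical pendulum T = 2π√(I/(mgd)), with d = 0.41280 m from pivot to centre of mass.
I_cm = mL²/12 = 2.894 × 1.375²/12 = 0.45596 kg·m²; I = I_cm + md² = 0.45596 + 2.894 × 0.41280² = 0.94910 kg·m².
T = 2π√(0.94910/(2.894 × 3.792 × 0.41280)) = 2.876 s.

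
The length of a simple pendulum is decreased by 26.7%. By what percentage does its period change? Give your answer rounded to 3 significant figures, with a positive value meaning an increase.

-14.4%

T ∝ √L, so T'/T = √(0.7330) = 0.8562.
Percentage change in T = (0.8562 − 1) × 100% = -14.4%.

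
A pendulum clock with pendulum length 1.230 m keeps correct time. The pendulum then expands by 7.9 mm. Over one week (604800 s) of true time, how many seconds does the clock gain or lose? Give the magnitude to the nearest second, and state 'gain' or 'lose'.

T ∝ √L, so T'/T = √(1.23790/1.230) = 1.00321.
In 604800 s of true time the clock registers 604800/1.00321 = 602867.1 s, so it loses 1933 s.

lose 1933 s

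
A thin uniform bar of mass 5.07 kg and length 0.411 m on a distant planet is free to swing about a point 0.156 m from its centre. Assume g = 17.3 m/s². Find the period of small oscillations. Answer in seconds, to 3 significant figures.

0.750 s

For a physical pendulum T = 2π√(I/(mgd)), with d = 0.1560 m from pivot to centre of mass.
I_cm = mL²/12 = 5.07 × 0.411²/12 = 0.07137 kg·m²; I = I_cm + md² = 0.07137 + 5.07 × 0.1560² = 0.1948 kg·m².
T = 2π√(0.1948/(5.07 × 17.3 × 0.1560)) = 0.750 s.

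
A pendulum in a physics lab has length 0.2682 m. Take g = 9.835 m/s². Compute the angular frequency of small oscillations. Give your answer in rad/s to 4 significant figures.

6.056 rad/s

ω = √(g/L) = √(9.835/0.2682) = 6.056 rad/s.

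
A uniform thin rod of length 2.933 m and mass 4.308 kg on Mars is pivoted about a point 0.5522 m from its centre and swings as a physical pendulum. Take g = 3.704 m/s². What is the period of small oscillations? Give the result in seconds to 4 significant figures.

For a physical pendulum T = 2π√(I/(mgd)), with d = 0.55220 m from pivot to centre of mass.
I_cm = mL²/12 = 4.308 × 2.933²/12 = 3.0883 kg·m²; I = I_cm + md² = 3.0883 + 4.308 × 0.55220² = 4.4019 kg·m².
T = 2π√(4.4019/(4.308 × 3.704 × 0.55220)) = 4.441 s.

4.441 s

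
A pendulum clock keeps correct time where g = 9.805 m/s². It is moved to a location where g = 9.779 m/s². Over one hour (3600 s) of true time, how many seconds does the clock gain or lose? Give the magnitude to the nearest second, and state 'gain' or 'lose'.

The clock's period scales as T ∝ 1/√g, so T'/T = √(9.805/9.779) = 1.00133.
In 3600 s of true time the clock registers 3600/1.00133 = 3595.2 s, so it loses 5 s.

lose 5 s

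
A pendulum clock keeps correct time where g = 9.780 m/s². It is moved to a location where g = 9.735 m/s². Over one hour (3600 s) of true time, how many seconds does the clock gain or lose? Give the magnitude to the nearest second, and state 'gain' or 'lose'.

lose 8 s

The clock's period scales as T ∝ 1/√g, so T'/T = √(9.780/9.735) = 1.00231.
In 3600 s of true time the clock registers 3600/1.00231 = 3591.7 s, so it loses 8 s.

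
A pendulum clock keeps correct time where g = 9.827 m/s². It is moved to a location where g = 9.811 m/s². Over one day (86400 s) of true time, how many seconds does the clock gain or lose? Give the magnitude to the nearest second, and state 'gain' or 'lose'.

lose 70 s

The clock's period scales as T ∝ 1/√g, so T'/T = √(9.827/9.811) = 1.00082.
In 86400 s of true time the clock registers 86400/1.00082 = 86329.6 s, so it loses 70 s.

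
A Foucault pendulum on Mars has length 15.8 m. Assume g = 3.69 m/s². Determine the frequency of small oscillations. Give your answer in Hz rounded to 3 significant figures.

0.0769 Hz

T = 2π√(L/g) = 2π√(15.8/3.69) = 13.00 s, so f = 1/T = 0.0769 Hz.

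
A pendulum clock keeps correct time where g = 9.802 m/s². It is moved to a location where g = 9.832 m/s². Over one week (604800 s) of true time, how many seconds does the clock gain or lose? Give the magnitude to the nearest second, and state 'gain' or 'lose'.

The clock's period scales as T ∝ 1/√g, so T'/T = √(9.802/9.832) = 0.998473.
In 604800 s of true time the clock registers 604800/0.998473 = 605724.8 s, so it gains 925 s.

gain 925 s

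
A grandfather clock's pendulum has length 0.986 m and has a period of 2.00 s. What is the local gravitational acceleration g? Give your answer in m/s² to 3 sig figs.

9.73 m/s²

From T = 2π√(L/g), g = 4π²L/T² = 4π² × 0.986/2.000² = 9.73 m/s².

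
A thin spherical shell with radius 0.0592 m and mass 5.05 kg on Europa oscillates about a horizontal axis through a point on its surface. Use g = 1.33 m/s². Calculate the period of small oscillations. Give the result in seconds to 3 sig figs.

I_cm = (2/3)mr² = 0.01180 kg·m². The pivot is at distance d = 0.0592 m from the centre of mass.
By the parallel-axis theorem, I = I_cm + md² = 0.01180 + 0.01770 = 0.02950 kg·m².
T = 2π√(I/(mgd)) = 2π√(0.02950/(5.05 × 1.33 × 0.0592)) = 1.71 s.

1.71 s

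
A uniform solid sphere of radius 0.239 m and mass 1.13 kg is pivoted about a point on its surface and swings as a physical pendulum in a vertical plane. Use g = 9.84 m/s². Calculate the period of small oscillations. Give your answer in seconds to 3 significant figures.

I_cm = (2/5)mr² = 0.02582 kg·m². The pivot is at distance d = 0.239 m from the centre of mass.
By the parallel-axis theorem, I = I_cm + md² = 0.02582 + 0.06455 = 0.09037 kg·m².
T = 2π√(I/(mgd)) = 2π√(0.09037/(1.13 × 9.84 × 0.239)) = 1.16 s.

1.16 s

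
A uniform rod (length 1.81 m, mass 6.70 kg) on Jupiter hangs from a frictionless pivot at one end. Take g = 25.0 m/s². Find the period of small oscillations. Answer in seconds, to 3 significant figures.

1.38 s

For a physical pendulum T = 2π√(I/(mgd)), with d = 0.9050 m from pivot to centre of mass.
I_cm = mL²/12 = 6.70 × 1.81²/12 = 1.829 kg·m²; I = I_cm + md² = 1.829 + 6.70 × 0.9050² = 7.317 kg·m².
T = 2π√(7.317/(6.70 × 25.0 × 0.9050)) = 1.38 s.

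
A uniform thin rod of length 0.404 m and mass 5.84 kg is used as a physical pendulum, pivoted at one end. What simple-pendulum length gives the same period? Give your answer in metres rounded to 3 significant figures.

0.269 m

The equivalent simple-pendulum length is L_eq = I/(md), where I is about the pivot and d = 0.2020 m.
I_cm = (1/12)mL² = 0.07943 kg·m², so I = I_cm + md² = 0.07943 + 0.2383 = 0.3177 kg·m².
L_eq = 0.3177/(5.84 × 0.2020) = 0.269 m.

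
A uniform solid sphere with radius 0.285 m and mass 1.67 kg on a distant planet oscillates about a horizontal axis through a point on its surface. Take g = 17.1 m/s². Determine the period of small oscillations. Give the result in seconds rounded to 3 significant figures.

I_cm = (2/5)mr² = 0.05426 kg·m². The pivot is at distance d = 0.285 m from the centre of mass.
By the parallel-axis theorem, I = I_cm + md² = 0.05426 + 0.1356 = 0.1899 kg·m².
T = 2π√(I/(mgd)) = 2π√(0.1899/(1.67 × 17.1 × 0.285)) = 0.960 s.

0.960 s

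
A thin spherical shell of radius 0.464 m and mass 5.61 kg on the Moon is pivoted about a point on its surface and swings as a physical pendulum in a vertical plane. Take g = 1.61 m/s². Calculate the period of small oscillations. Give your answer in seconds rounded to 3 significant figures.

4.35 s

I_cm = (2/3)mr² = 0.8052 kg·m². The pivot is at distance d = 0.464 m from the centre of mass.
By the parallel-axis theorem, I = I_cm + md² = 0.8052 + 1.208 = 2.013 kg·m².
T = 2π√(I/(mgd)) = 2π√(2.013/(5.61 × 1.61 × 0.464)) = 4.35 s.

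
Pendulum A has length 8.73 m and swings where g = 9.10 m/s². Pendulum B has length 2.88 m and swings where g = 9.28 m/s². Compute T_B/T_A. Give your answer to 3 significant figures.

0.569

T = 2π√(L/g), so T_B/T_A = √((L_B/g_B)/(L_A/g_A)) = √((2.88/9.28)/(8.73/9.10)) = 0.569.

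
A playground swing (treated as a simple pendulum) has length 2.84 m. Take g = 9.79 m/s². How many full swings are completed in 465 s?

137

T = 2π√(L/g) = 2π√(2.84/9.79) = 3.384 s.
Number of complete oscillations = ⌊465/3.384⌋ = ⌊137.4⌋ = 137.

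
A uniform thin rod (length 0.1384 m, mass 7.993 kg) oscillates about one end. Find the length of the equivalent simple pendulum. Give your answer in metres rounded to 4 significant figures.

The equivalent simple-pendulum length is L_eq = I/(md), where I is about the pivot and d = 0.069200 m.
I_cm = (1/12)mL² = 0.012759 kg·m², so I = I_cm + md² = 0.012759 + 0.038276 = 0.051034 kg·m².
L_eq = 0.051034/(7.993 × 0.069200) = 0.09227 m.

0.09227 m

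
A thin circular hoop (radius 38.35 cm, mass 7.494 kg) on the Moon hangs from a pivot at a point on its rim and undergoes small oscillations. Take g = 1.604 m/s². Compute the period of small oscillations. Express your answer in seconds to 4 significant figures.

4.345 s

I_cm = mr² = 1.1022 kg·m². The pivot is at distance d = 0.3835 m from the centre of mass.
By the parallel-axis theorem, I = I_cm + md² = 1.1022 + 1.1022 = 2.2043 kg·m².
T = 2π√(I/(mgd)) = 2π√(2.2043/(7.494 × 1.604 × 0.3835)) = 4.345 s.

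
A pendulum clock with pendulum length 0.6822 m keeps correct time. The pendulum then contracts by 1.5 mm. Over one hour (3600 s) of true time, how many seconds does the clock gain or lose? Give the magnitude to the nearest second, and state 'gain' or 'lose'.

T ∝ √L, so T'/T = √(0.68070/0.6822) = 0.998900.
In 3600 s of true time the clock registers 3600/0.998900 = 3604.0 s, so it gains 4 s.

gain 4 s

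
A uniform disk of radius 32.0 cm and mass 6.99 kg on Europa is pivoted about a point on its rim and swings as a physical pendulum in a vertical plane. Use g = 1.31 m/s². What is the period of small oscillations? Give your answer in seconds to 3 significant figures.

3.80 s

I_cm = ½mr² = 0.3579 kg·m². The pivot is at distance d = 0.320 m from the centre of mass.
By the parallel-axis theorem, I = I_cm + md² = 0.3579 + 0.7158 = 1.074 kg·m².
T = 2π√(I/(mgd)) = 2π√(1.074/(6.99 × 1.31 × 0.320)) = 3.80 s.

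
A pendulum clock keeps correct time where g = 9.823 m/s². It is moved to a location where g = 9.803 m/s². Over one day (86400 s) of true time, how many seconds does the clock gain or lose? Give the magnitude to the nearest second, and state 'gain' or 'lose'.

The clock's period scales as T ∝ 1/√g, so T'/T = √(9.823/9.803) = 1.00102.
In 86400 s of true time the clock registers 86400/1.00102 = 86312.0 s, so it loses 88 s.

lose 88 s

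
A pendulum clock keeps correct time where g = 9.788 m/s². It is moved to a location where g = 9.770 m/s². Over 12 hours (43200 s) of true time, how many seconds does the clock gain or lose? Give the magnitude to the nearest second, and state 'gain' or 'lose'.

lose 40 s

The clock's period scales as T ∝ 1/√g, so T'/T = √(9.788/9.770) = 1.00092.
In 43200 s of true time the clock registers 43200/1.00092 = 43160.3 s, so it loses 40 s.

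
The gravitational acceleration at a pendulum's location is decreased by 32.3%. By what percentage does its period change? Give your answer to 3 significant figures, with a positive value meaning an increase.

21.5%

T ∝ 1/√g, so T'/T = 1/√(0.6770) = 1.215.
Percentage change in T = (1.215 − 1) × 100% = 21.5%.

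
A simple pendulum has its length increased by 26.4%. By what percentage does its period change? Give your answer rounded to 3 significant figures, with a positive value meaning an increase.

12.4%

T ∝ √L, so T'/T = √(1.264) = 1.124.
Percentage change in T = (1.124 − 1) × 100% = 12.4%.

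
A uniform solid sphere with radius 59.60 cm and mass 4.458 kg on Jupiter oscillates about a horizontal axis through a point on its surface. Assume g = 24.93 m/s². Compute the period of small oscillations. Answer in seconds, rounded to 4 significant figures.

I_cm = (2/5)mr² = 0.63342 kg·m². The pivot is at distance d = 0.5960 m from the centre of mass.
By the parallel-axis theorem, I = I_cm + md² = 0.63342 + 1.5836 = 2.2170 kg·m².
T = 2π√(I/(mgd)) = 2π√(2.2170/(4.458 × 24.93 × 0.5960)) = 1.149 s.

1.149 s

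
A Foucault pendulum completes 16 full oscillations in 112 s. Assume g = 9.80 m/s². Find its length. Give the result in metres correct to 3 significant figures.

12.2 m

T = 112/16 = 7.000 s.
From T = 2π√(L/g), L = gT²/(4π²) = 9.80 × 7.000²/(4π²) = 12.2 m.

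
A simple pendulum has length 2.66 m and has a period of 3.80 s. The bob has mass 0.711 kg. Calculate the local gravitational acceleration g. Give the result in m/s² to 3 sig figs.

7.27 m/s²

From T = 2π√(L/g), g = 4π²L/T² = 4π² × 2.66/3.800² = 7.27 m/s².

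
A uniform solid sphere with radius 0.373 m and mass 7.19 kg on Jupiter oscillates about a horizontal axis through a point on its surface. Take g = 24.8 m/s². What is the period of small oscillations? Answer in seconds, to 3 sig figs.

I_cm = (2/5)mr² = 0.4001 kg·m². The pivot is at distance d = 0.373 m from the centre of mass.
By the parallel-axis theorem, I = I_cm + md² = 0.4001 + 1.000 = 1.400 kg·m².
T = 2π√(I/(mgd)) = 2π√(1.400/(7.19 × 24.8 × 0.373)) = 0.912 s.

0.912 s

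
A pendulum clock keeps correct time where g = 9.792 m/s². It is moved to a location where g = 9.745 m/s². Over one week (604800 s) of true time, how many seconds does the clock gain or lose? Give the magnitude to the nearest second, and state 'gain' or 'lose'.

The clock's period scales as T ∝ 1/√g, so T'/T = √(9.792/9.745) = 1.00241.
In 604800 s of true time the clock registers 604800/1.00241 = 603346.8 s, so it loses 1453 s.

lose 1453 s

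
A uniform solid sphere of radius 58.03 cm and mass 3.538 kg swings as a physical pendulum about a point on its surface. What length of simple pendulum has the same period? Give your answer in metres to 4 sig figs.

The equivalent simple-pendulum length is L_eq = I/(md), where I is about the pivot and d = 0.58030 m.
I_cm = (2/5)mR² = 0.47657 kg·m², so I = I_cm + md² = 0.47657 + 1.1914 = 1.6680 kg·m².
L_eq = 1.6680/(3.538 × 0.58030) = 0.8124 m.

0.8124 m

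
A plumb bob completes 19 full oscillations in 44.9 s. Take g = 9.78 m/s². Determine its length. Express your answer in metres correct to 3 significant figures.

T = 44.9/19 = 2.363 s.
From T = 2π√(L/g), L = gT²/(4π²) = 9.78 × 2.363²/(4π²) = 1.38 m.

1.38 m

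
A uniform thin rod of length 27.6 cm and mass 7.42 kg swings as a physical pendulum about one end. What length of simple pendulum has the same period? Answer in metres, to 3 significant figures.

0.184 m

The equivalent simple-pendulum length is L_eq = I/(md), where I is about the pivot and d = 0.1380 m.
I_cm = (1/12)mL² = 0.04710 kg·m², so I = I_cm + md² = 0.04710 + 0.1413 = 0.1884 kg·m².
L_eq = 0.1884/(7.42 × 0.1380) = 0.184 m.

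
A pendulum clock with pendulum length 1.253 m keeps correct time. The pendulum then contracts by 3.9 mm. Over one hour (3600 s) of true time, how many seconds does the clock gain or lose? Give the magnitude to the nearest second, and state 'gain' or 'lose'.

T ∝ √L, so T'/T = √(1.24910/1.253) = 0.998443.
In 3600 s of true time the clock registers 3600/0.998443 = 3605.6 s, so it gains 6 s.

gain 6 s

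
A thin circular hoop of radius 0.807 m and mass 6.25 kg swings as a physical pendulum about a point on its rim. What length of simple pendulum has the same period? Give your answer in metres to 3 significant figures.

1.61 m

The equivalent simple-pendulum length is L_eq = I/(md), where I is about the pivot and d = 0.8070 m.
I_cm = mR² = 4.070 kg·m², so I = I_cm + md² = 4.070 + 4.070 = 8.141 kg·m².
L_eq = 8.141/(6.25 × 0.8070) = 1.61 m.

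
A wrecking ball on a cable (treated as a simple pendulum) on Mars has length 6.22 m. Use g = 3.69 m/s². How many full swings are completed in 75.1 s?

9

T = 2π√(L/g) = 2π√(6.22/3.69) = 8.158 s.
Number of complete oscillations = ⌊75.1/8.158⌋ = ⌊9.206⌋ = 9.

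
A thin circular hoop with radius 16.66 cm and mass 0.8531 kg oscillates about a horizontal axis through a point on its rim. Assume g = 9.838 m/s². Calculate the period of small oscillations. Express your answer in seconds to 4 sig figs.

I_cm = mr² = 0.023678 kg·m². The pivot is at distance d = 0.1666 m from the centre of mass.
By the parallel-axis theorem, I = I_cm + md² = 0.023678 + 0.023678 = 0.047357 kg·m².
T = 2π√(I/(mgd)) = 2π√(0.047357/(0.8531 × 9.838 × 0.1666)) = 1.156 s.

1.156 s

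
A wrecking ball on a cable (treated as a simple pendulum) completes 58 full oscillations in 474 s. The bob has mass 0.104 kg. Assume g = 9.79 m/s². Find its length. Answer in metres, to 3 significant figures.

16.6 m

T = 474/58 = 8.172 s.
From T = 2π√(L/g), L = gT²/(4π²) = 9.79 × 8.172²/(4π²) = 16.6 m.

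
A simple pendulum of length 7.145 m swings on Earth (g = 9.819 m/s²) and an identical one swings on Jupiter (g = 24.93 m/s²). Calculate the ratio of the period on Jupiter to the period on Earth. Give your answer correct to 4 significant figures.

T ∝ 1/√g, so T₂/T₁ = √(g₁/g₂) = √(9.819/24.93) = 0.6276.

0.6276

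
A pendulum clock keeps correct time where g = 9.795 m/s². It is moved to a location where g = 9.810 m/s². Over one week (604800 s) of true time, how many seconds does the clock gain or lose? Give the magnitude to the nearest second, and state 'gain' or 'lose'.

gain 463 s

The clock's period scales as T ∝ 1/√g, so T'/T = √(9.795/9.810) = 0.999235.
In 604800 s of true time the clock registers 604800/0.999235 = 605262.9 s, so it gains 463 s.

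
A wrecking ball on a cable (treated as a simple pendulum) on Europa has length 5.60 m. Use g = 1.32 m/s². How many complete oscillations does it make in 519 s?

T = 2π√(L/g) = 2π√(5.60/1.32) = 12.94 s.
Number of complete oscillations = ⌊519/12.94⌋ = ⌊40.10⌋ = 40.

40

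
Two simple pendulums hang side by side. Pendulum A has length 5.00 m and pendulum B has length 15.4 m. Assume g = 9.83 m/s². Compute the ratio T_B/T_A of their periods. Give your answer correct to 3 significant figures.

T ∝ √L, so T_B/T_A = √(L_B/L_A) = √(15.4/5.00) = 1.75.

1.75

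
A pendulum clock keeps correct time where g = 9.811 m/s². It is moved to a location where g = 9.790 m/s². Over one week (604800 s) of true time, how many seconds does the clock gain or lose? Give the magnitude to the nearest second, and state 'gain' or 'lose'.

lose 648 s

The clock's period scales as T ∝ 1/√g, so T'/T = √(9.811/9.790) = 1.00107.
In 604800 s of true time the clock registers 604800/1.00107 = 604152.4 s, so it loses 648 s.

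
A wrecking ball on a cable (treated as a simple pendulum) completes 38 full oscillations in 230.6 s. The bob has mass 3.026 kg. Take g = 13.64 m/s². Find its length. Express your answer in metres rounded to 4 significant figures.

T = 230.6/38 = 6.0684 s.
From T = 2π√(L/g), L = gT²/(4π²) = 13.64 × 6.0684²/(4π²) = 12.72 m.

12.72 m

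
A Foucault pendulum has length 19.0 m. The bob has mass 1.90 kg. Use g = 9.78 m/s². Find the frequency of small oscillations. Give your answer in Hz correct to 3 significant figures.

T = 2π√(L/g) = 2π√(19.0/9.78) = 8.758 s, so f = 1/T = 0.114 Hz.

0.114 Hz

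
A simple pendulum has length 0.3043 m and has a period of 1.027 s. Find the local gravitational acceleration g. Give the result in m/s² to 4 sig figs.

From T = 2π√(L/g), g = 4π²L/T² = 4π² × 0.3043/1.0270² = 11.39 m/s².

11.39 m/s²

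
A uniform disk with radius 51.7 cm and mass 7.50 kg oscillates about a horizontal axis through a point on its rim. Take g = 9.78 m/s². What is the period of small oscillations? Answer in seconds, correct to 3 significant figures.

I_cm = ½mr² = 1.002 kg·m². The pivot is at distance d = 0.517 m from the centre of mass.
By the parallel-axis theorem, I = I_cm + md² = 1.002 + 2.005 = 3.007 kg·m².
T = 2π√(I/(mgd)) = 2π√(3.007/(7.50 × 9.78 × 0.517)) = 1.77 s.

1.77 s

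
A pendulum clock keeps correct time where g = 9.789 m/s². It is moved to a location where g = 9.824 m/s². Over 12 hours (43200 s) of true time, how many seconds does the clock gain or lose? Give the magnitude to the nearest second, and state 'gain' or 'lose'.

gain 77 s

The clock's period scales as T ∝ 1/√g, so T'/T = √(9.789/9.824) = 0.998217.
In 43200 s of true time the clock registers 43200/0.998217 = 43277.2 s, so it gains 77 s.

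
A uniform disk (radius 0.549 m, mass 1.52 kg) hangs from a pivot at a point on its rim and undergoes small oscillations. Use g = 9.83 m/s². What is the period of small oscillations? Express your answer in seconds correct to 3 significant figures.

1.82 s

I_cm = ½mr² = 0.2291 kg·m². The pivot is at distance d = 0.549 m from the centre of mass.
By the parallel-axis theorem, I = I_cm + md² = 0.2291 + 0.4581 = 0.6872 kg·m².
T = 2π√(I/(mgd)) = 2π√(0.6872/(1.52 × 9.83 × 0.549)) = 1.82 s.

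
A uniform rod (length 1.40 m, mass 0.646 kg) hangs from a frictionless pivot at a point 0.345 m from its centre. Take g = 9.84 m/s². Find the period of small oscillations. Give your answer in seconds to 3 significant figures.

1.81 s

For a physical pendulum T = 2π√(I/(mgd)), with d = 0.3450 m from pivot to centre of mass.
I_cm = mL²/12 = 0.646 × 1.40²/12 = 0.1055 kg·m²; I = I_cm + md² = 0.1055 + 0.646 × 0.3450² = 0.1824 kg·m².
T = 2π√(0.1824/(0.646 × 9.84 × 0.3450)) = 1.81 s.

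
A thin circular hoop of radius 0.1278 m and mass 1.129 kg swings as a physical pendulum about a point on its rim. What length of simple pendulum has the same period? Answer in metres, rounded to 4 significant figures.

0.2556 m

The equivalent simple-pendulum length is L_eq = I/(md), where I is about the pivot and d = 0.12780 m.
I_cm = mR² = 0.018440 kg·m², so I = I_cm + md² = 0.018440 + 0.018440 = 0.036880 kg·m².
L_eq = 0.036880/(1.129 × 0.12780) = 0.2556 m.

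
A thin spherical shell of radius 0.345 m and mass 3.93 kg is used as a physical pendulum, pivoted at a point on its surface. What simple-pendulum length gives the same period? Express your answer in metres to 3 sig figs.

The equivalent simple-pendulum length is L_eq = I/(md), where I is about the pivot and d = 0.3450 m.
I_cm = (2/3)mR² = 0.3118 kg·m², so I = I_cm + md² = 0.3118 + 0.4678 = 0.7796 kg·m².
L_eq = 0.7796/(3.93 × 0.3450) = 0.575 m.

0.575 m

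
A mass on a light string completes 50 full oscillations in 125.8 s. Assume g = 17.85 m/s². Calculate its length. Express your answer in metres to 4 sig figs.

T = 125.8/50 = 2.5160 s.
From T = 2π√(L/g), L = gT²/(4π²) = 17.85 × 2.5160²/(4π²) = 2.862 m.

2.862 m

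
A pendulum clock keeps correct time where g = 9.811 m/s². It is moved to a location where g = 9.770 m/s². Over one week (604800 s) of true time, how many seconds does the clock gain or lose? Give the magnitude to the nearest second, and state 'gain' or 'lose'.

The clock's period scales as T ∝ 1/√g, so T'/T = √(9.811/9.770) = 1.00210.
In 604800 s of true time the clock registers 604800/1.00210 = 603535.0 s, so it loses 1265 s.

lose 1265 s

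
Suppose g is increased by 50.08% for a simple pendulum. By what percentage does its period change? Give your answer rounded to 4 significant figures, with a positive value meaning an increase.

T ∝ 1/√g, so T'/T = 1/√(1.5008) = 0.81628.
Percentage change in T = (0.81628 − 1) × 100% = -18.37%.

-18.37%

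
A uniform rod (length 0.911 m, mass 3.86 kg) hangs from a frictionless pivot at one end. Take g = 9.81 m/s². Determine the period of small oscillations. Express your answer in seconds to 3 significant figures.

For a physical pendulum T = 2π√(I/(mgd)), with d = 0.4555 m from pivot to centre of mass.
I_cm = mL²/12 = 3.86 × 0.911²/12 = 0.2670 kg·m²; I = I_cm + md² = 0.2670 + 3.86 × 0.4555² = 1.068 kg·m².
T = 2π√(1.068/(3.86 × 9.81 × 0.4555)) = 1.56 s.

1.56 s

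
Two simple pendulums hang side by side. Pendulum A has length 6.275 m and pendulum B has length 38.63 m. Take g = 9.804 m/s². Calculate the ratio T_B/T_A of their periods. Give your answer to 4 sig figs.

T ∝ √L, so T_B/T_A = √(L_B/L_A) = √(38.63/6.275) = 2.481.

2.481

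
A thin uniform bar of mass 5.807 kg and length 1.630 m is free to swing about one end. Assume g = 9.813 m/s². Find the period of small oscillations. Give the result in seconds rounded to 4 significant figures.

2.091 s

For a physical pendulum T = 2π√(I/(mgd)), with d = 0.81500 m from pivot to centre of mass.
I_cm = mL²/12 = 5.807 × 1.630²/12 = 1.2857 kg·m²; I = I_cm + md² = 1.2857 + 5.807 × 0.81500² = 5.1429 kg·m².
T = 2π√(5.1429/(5.807 × 9.813 × 0.81500)) = 2.091 s.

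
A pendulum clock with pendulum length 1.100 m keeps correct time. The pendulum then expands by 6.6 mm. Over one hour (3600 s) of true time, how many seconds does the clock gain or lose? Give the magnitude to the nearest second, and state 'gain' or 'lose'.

T ∝ √L, so T'/T = √(1.10660/1.100) = 1.00300.
In 3600 s of true time the clock registers 3600/1.00300 = 3589.2 s, so it loses 11 s.

lose 11 s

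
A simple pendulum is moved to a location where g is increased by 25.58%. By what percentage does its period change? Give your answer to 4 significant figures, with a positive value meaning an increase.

T ∝ 1/√g, so T'/T = 1/√(1.2558) = 0.89236.
Percentage change in T = (0.89236 − 1) × 100% = -10.76%.

-10.76%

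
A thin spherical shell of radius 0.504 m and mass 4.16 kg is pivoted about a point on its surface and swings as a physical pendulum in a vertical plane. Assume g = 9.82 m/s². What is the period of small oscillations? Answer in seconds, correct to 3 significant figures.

1.84 s

I_cm = (2/3)mr² = 0.7045 kg·m². The pivot is at distance d = 0.504 m from the centre of mass.
By the parallel-axis theorem, I = I_cm + md² = 0.7045 + 1.057 = 1.761 kg·m².
T = 2π√(I/(mgd)) = 2π√(1.761/(4.16 × 9.82 × 0.504)) = 1.84 s.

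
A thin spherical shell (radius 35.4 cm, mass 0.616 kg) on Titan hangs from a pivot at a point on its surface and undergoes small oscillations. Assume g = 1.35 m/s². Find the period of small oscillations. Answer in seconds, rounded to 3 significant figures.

4.15 s

I_cm = (2/3)mr² = 0.05146 kg·m². The pivot is at distance d = 0.354 m from the centre of mass.
By the parallel-axis theorem, I = I_cm + md² = 0.05146 + 0.07719 = 0.1287 kg·m².
T = 2π√(I/(mgd)) = 2π√(0.1287/(0.616 × 1.35 × 0.354)) = 4.15 s.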